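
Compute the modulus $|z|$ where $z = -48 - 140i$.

|z| = sqrt(a^2 + b^2) = sqrt((-48)^2 + (-140)^2) = sqrt(21904) = 148


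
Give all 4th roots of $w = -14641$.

|w| = 14641, arg(w) = 180°
Root modulus = 14641^(1/4) = 11
Root arguments: θ_k = (180° + 360°k)/4 for k = 0, 1, ..., 3
Roots: 11*sqrt(2)/2 + (11*sqrt(2)/2)i, -11*sqrt(2)/2 + (11*sqrt(2)/2)i, -11*sqrt(2)/2 - (11*sqrt(2)/2)i, 11*sqrt(2)/2 - (11*sqrt(2)/2)i


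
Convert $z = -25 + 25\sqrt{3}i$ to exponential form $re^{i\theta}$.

r = |z| = sqrt((-25)^2 + (25*sqrt(3))^2) = sqrt(625 + 1875) = sqrt(2500) = 50
θ = arctan(b/a) = arctan(43.3013/-25) (quadrant-adjusted) = 120° = 2π/3
z = 50e^(i*2π/3)


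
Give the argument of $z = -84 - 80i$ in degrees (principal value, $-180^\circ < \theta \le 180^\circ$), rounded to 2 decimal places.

θ = arctan(b/a) = arctan(-80/-84) (quadrant-adjusted) = -136.40°


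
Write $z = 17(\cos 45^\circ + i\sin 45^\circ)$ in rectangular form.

a = r cos θ = 17 * sqrt(2)/2 = 17*sqrt(2)/2
b = r sin θ = 17 * sqrt(2)/2 = 17*sqrt(2)/2
z = 17*sqrt(2)/2 + (17*sqrt(2)/2)i


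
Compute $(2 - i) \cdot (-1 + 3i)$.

(a1*a2 - b1*b2) + (a1*b2 + b1*a2)i
= (-2 - (-3)) + (6 + 1)i
= 1 + 7i


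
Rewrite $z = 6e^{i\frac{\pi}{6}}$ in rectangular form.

a = r cos θ = 6 * sqrt(3)/2 = 3*sqrt(3)
b = r sin θ = 6 * 1/2 = 3
z = 3*sqrt(3) + 3i


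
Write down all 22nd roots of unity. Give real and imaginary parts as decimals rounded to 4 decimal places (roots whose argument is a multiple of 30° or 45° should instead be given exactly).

ω_k = e^(2πik/22) = cos(2πk/22) + i sin(2πk/22) for k = 0, 1, ..., 21
Roots: 1, 0.9595 + 0.2817i, 0.8413 + 0.5406i, 0.6549 + 0.7557i, 0.4154 + 0.9096i, 0.1423 + 0.9898i, -0.1423 + 0.9898i, -0.4154 + 0.9096i, -0.6549 + 0.7557i, -0.8413 + 0.5406i, -0.9595 + 0.2817i, -1, -0.9595 - 0.2817i, -0.8413 - 0.5406i, -0.6549 - 0.7557i, -0.4154 - 0.9096i, -0.1423 - 0.9898i, 0.1423 - 0.9898i, 0.4154 - 0.9096i, 0.6549 - 0.7557i, 0.8413 - 0.5406i, 0.9595 - 0.2817i


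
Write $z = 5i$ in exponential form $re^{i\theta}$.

r = |z| = sqrt((0)^2 + (5)^2) = sqrt(0 + 25) = sqrt(25) = 5
a = 0 and b > 0, so z lies on the positive imaginary axis: θ = 90° = π/2
z = 5e^(i*π/2)


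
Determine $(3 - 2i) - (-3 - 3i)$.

(3 - (-3)) + (-2 - (-3))i = 6 + i


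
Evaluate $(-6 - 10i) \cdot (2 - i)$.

(a1*a2 - b1*b2) + (a1*b2 + b1*a2)i
= (-12 - 10) + (6 + (-20))i
= -22 - 14i


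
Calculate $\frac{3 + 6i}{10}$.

Divisor is real, so divide each part by 10:
= 3/10 + (3/5)i


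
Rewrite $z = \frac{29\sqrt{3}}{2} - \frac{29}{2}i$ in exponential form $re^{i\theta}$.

r = |z| = sqrt((29*sqrt(3)/2)^2 + (-29/2)^2) = sqrt(2523/4 + 841/4) = sqrt(841) = 29
θ = arctan(b/a) = arctan(-14.5/25.1147) (quadrant-adjusted) = -30° = -π/6
z = 29e^(-i*π/6)


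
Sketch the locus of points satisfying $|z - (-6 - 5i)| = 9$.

|z - z0| = r describes a circle centered at z0 with radius r
Here z0 = -6 - 5i and r = 9
Locus: Circle centered at (-6, -5) with radius 9


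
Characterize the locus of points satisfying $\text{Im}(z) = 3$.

Im(z) = y where z = x + yi; the equation y = 3 is satisfied by all points with that y-coordinate
Locus: Horizontal line y = 3


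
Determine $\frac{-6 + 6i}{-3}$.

Divisor is real, so divide each part by -3:
= 2 - 2i


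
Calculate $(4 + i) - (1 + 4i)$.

(4 - 1) + (1 - 4)i = 3 - 3i


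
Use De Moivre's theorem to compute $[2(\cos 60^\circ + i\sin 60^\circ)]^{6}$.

By De Moivre: z^n = r^n(cos(nθ) + i sin(nθ))
= 2^6(cos(6*60°) + i sin(6*60°))
= 64(cos 0° + i sin 0°)
= 64


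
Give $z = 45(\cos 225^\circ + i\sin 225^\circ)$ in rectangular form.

a = r cos θ = 45 * -sqrt(2)/2 = -45*sqrt(2)/2
b = r sin θ = 45 * -sqrt(2)/2 = -45*sqrt(2)/2
z = -45*sqrt(2)/2 - (45*sqrt(2)/2)i


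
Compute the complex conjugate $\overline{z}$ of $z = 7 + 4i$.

If z = a + bi, then conjugate(z) = a - bi
conjugate(7 + 4i) = 7 - 4i


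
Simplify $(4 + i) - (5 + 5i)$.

(4 - 5) + (1 - 5)i = -1 - 4i


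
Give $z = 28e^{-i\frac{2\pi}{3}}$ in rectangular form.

a = r cos θ = 28 * -1/2 = -14
b = r sin θ = 28 * -sqrt(3)/2 = -14*sqrt(3)
z = -14 - 14*sqrt(3)i


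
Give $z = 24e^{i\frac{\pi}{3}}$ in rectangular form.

a = r cos θ = 24 * 1/2 = 12
b = r sin θ = 24 * sqrt(3)/2 = 12*sqrt(3)
z = 12 + 12*sqrt(3)i


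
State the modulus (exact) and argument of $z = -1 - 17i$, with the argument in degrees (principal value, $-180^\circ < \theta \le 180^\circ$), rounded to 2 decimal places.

|z| = sqrt((-1)^2 + (-17)^2) = sqrt(290)
arg(z) = arctan(b/a) = arctan(-17/-1) (quadrant-adjusted) = -93.37°


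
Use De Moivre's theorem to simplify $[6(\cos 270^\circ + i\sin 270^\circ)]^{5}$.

By De Moivre: z^n = r^n(cos(nθ) + i sin(nθ))
= 6^5(cos(5*270°) + i sin(5*270°))
= 7776(cos 270° + i sin 270°)
= -7776i


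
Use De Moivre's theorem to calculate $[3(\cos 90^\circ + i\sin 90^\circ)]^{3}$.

By De Moivre: z^n = r^n(cos(nθ) + i sin(nθ))
= 3^3(cos(3*90°) + i sin(3*90°))
= 27(cos 270° + i sin 270°)
= -27i


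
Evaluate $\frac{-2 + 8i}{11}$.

Divisor is real, so divide each part by 11:
= -2/11 + (8/11)i


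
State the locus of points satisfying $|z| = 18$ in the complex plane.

|z| = 18 means sqrt(x^2 + y^2) = 18
This is a circle of radius 18 centered at the origin


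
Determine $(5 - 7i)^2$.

(a + bi)^2 = a^2 - b^2 + 2abi
= 5^2 - (-7)^2 + 2*5*(-7)i
= -24 - 70i


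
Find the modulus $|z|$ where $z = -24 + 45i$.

|z| = sqrt(a^2 + b^2) = sqrt((-24)^2 + 45^2) = sqrt(2601) = 51


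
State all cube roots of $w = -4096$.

|w| = 4096, arg(w) = 180°
Root modulus = 4096^(1/3) = 16
Root arguments: θ_k = (180° + 360°k)/3 for k = 0, 1, ..., 2
Roots: 8 + 8*sqrt(3)i, -16, 8 - 8*sqrt(3)i


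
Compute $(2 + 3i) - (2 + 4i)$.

(2 - 2) + (3 - 4)i = -i


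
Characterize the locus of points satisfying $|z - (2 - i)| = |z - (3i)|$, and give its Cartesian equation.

|z - z1| = |z - z2| means z is equidistant from z1 and z2,
i.e. the perpendicular bisector of the segment from (2, -1) to (0, 3) (midpoint (1, 1)).
With z = x + yi, square both sides:
(x - 2)^2 + (y - (-1))^2 = (x - 0)^2 + (y - 3)^2
The x^2 and y^2 terms cancel: -4x + 8y = 9 - 5 = 4
Simplify: x - 2y = -1
Locus: Perpendicular bisector of the segment from (2, -1) to (0, 3): the line x - 2y = -1


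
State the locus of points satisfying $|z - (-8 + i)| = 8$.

|z - z0| = r describes a circle centered at z0 with radius r
Here z0 = -8 + i and r = 8
Locus: Circle centered at (-8, 1) with radius 8


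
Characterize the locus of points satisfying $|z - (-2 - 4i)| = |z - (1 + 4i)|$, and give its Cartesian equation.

|z - z1| = |z - z2| means z is equidistant from z1 and z2,
i.e. the perpendicular bisector of the segment from (-2, -4) to (1, 4) (midpoint (-1/2, 0)).
With z = x + yi, square both sides:
(x - (-2))^2 + (y - (-4))^2 = (x - 1)^2 + (y - 4)^2
The x^2 and y^2 terms cancel: 6x + 16y = 17 - 20 = -3
Simplify: 6x + 16y = -3
Locus: Perpendicular bisector of the segment from (-2, -4) to (1, 4): the line 6x + 16y = -3


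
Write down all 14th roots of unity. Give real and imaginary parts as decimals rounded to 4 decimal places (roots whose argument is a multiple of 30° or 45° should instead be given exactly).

ω_k = e^(2πik/14) = cos(2πk/14) + i sin(2πk/14) for k = 0, 1, ..., 13
Roots: 1, 0.9010 + 0.4339i, 0.6235 + 0.7818i, 0.2225 + 0.9749i, -0.2225 + 0.9749i, -0.6235 + 0.7818i, -0.9010 + 0.4339i, -1, -0.9010 - 0.4339i, -0.6235 - 0.7818i, -0.2225 - 0.9749i, 0.2225 - 0.9749i, 0.6235 - 0.7818i, 0.9010 - 0.4339i


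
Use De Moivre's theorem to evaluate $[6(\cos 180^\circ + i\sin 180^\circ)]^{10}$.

By De Moivre: z^n = r^n(cos(nθ) + i sin(nθ))
= 6^10(cos(10*180°) + i sin(10*180°))
= 60466176(cos 0° + i sin 0°)
= 60466176


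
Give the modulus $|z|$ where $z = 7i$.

|z| = sqrt(a^2 + b^2) = sqrt(0^2 + 7^2) = sqrt(49) = 7


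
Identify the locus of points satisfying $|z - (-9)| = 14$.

|z - z0| = r describes a circle centered at z0 with radius r
Here z0 = -9 and r = 14
Locus: Circle centered at (-9, 0) with radius 14


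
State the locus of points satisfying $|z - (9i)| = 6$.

|z - z0| = r describes a circle centered at z0 with radius r
Here z0 = 9i and r = 6
Locus: Circle centered at (0, 9) with radius 6


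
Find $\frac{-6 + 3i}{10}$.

Divisor is real, so divide each part by 10:
= -3/5 + (3/10)i


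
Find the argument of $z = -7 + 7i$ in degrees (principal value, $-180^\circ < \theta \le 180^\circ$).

θ = arctan(b/a) = arctan(7/-7) (quadrant-adjusted) = 135°


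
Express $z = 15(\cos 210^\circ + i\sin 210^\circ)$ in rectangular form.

a = r cos θ = 15 * -sqrt(3)/2 = -15*sqrt(3)/2
b = r sin θ = 15 * -1/2 = -15/2
z = -15*sqrt(3)/2 - (15/2)i


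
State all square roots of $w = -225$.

|w| = 225, arg(w) = 180°
Root modulus = 225^(1/2) = 15
Root arguments: θ_k = (180° + 360°k)/2 for k = 0, 1, ..., 1
Roots: 15i, -15i


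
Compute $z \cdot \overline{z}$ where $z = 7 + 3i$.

z * conjugate(z) = |z|^2 = a^2 + b^2
= 7^2 + 3^2 = 58


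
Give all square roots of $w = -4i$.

|w| = 4, arg(w) = 270°
Root modulus = 4^(1/2) = 2
Root arguments: θ_k = (270° + 360°k)/2 for k = 0, 1, ..., 1
Roots: -sqrt(2) + sqrt(2)i, sqrt(2) - sqrt(2)i


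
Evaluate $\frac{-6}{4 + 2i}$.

Multiply numerator and denominator by conjugate (4 - 2i):
= (-6)(4 - 2i) / (4^2 + 2^2)
= (-24 + 12i) / 20
Divide through by 4: (-6 + 3i) / 5
= -6/5 + (3/5)i


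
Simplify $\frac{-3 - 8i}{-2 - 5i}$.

Multiply numerator and denominator by conjugate (-2 + 5i):
= (-3 - 8i)(-2 + 5i) / ((-2)^2 + (-5)^2)
= (46 + i) / 29
= 46/29 + (1/29)i


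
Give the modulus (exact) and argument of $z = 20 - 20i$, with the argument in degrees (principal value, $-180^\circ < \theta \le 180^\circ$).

|z| = sqrt(20^2 + (-20)^2) = sqrt(800)
arg(z) = arctan(b/a) = arctan(-20/20) (quadrant-adjusted) = -45°


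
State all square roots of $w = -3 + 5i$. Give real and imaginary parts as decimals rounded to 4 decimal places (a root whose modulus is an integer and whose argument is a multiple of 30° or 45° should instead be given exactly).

|w| = sqrt(34) ≈ 5.830952, arg(w) ≈ 120.963757°
Root modulus = sqrt(34)^(1/2) ≈ 2.414736
Root arguments: θ_k = (arg(w) + 360°k)/2 for k = 0, 1, ..., 1
Compute each root as (root modulus)(cos θ_k + i sin θ_k) using full-precision intermediates, then round to 4 decimal places.
Roots: 1.1897 + 2.1013i, -1.1897 - 2.1013i


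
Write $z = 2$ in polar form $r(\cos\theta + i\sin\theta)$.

r = |z| = sqrt(a^2 + b^2) = sqrt((2)^2 + (0)^2) = sqrt(4 + 0) = sqrt(4) = 2
b = 0 and a > 0, so z lies on the positive real axis: θ = 0°
z = 2(cos 0° + i sin 0°)


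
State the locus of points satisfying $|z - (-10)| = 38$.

|z - z0| = r describes a circle centered at z0 with radius r
Here z0 = -10 and r = 38
Locus: Circle centered at (-10, 0) with radius 38


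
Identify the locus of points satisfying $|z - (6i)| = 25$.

|z - z0| = r describes a circle centered at z0 with radius r
Here z0 = 6i and r = 25
Locus: Circle centered at (0, 6) with radius 25


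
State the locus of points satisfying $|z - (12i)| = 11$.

|z - z0| = r describes a circle centered at z0 with radius r
Here z0 = 12i and r = 11
Locus: Circle centered at (0, 12) with radius 11


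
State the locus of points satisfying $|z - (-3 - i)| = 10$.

|z - z0| = r describes a circle centered at z0 with radius r
Here z0 = -3 - i and r = 10
Locus: Circle centered at (-3, -1) with radius 10


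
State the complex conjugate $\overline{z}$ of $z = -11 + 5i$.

If z = a + bi, then conjugate(z) = a - bi
conjugate(-11 + 5i) = -11 - 5i


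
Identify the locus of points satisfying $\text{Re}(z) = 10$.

Re(z) = x where z = x + yi; the equation x = 10 is satisfied by all points with that x-coordinate
Locus: Vertical line x = 10


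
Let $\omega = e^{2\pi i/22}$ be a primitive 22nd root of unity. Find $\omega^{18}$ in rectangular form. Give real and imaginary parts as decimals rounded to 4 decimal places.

ω^18 = e^(2πi·18/22) = e^(i·18π/11)
= cos(18π/11) + i sin(18π/11)
= 0.4154 - 0.9096i


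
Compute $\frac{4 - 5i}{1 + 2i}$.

Multiply numerator and denominator by conjugate (1 - 2i):
= (4 - 5i)(1 - 2i) / (1^2 + 2^2)
= (-6 - 13i) / 5
= -6/5 - (13/5)i


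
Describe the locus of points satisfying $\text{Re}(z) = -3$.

Re(z) = x where z = x + yi; the equation x = -3 is satisfied by all points with that x-coordinate
Locus: Vertical line x = -3


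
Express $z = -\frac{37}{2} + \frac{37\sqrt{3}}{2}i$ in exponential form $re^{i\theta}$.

r = |z| = sqrt((-37/2)^2 + (37*sqrt(3)/2)^2) = sqrt(1369/4 + 4107/4) = sqrt(1369) = 37
θ = arctan(b/a) = arctan(32.0429/-18.5) (quadrant-adjusted) = 120° = 2π/3
z = 37e^(i*2π/3)


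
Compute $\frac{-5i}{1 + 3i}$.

Multiply numerator and denominator by conjugate (1 - 3i):
= (-5i)(1 - 3i) / (1^2 + 3^2)
= (-15 - 5i) / 10
Divide through by 5: (-3 - i) / 2
= -3/2 - (1/2)i


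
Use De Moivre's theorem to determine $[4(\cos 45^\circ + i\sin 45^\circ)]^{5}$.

By De Moivre: z^n = r^n(cos(nθ) + i sin(nθ))
= 4^5(cos(5*45°) + i sin(5*45°))
= 1024(cos 225° + i sin 225°)
= -512*sqrt(2) - 512*sqrt(2)i


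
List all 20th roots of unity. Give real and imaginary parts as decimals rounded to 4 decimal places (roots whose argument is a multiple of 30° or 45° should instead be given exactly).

ω_k = e^(2πik/20) = cos(2πk/20) + i sin(2πk/20) for k = 0, 1, ..., 19
Roots: 1, 0.9511 + 0.3090i, 0.8090 + 0.5878i, 0.5878 + 0.8090i, 0.3090 + 0.9511i, i, -0.3090 + 0.9511i, -0.5878 + 0.8090i, -0.8090 + 0.5878i, -0.9511 + 0.3090i, -1, -0.9511 - 0.3090i, -0.8090 - 0.5878i, -0.5878 - 0.8090i, -0.3090 - 0.9511i, -i, 0.3090 - 0.9511i, 0.5878 - 0.8090i, 0.8090 - 0.5878i, 0.9511 - 0.3090i


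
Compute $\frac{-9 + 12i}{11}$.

Divisor is real, so divide each part by 11:
= -9/11 + (12/11)i


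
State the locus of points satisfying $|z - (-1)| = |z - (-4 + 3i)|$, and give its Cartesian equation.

|z - z1| = |z - z2| means z is equidistant from z1 and z2,
i.e. the perpendicular bisector of the segment from (-1, 0) to (-4, 3) (midpoint (-5/2, 3/2)).
With z = x + yi, square both sides:
(x - (-1))^2 + (y - 0)^2 = (x - (-4))^2 + (y - 3)^2
The x^2 and y^2 terms cancel: -6x + 6y = 25 - 1 = 24
Simplify: x - y = -4
Locus: Perpendicular bisector of the segment from (-1, 0) to (-4, 3): the line x - y = -4


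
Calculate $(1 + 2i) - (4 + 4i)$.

(1 - 4) + (2 - 4)i = -3 - 2i


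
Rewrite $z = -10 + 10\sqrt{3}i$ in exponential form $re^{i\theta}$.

r = |z| = sqrt((-10)^2 + (10*sqrt(3))^2) = sqrt(100 + 300) = sqrt(400) = 20
θ = arctan(b/a) = arctan(17.3205/-10) (quadrant-adjusted) = 120° = 2π/3
z = 20e^(i*2π/3)


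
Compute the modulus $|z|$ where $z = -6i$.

|z| = sqrt(a^2 + b^2) = sqrt(0^2 + (-6)^2) = sqrt(36) = 6


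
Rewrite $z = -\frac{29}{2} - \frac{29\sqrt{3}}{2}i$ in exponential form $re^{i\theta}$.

r = |z| = sqrt((-29/2)^2 + (-29*sqrt(3)/2)^2) = sqrt(841/4 + 2523/4) = sqrt(841) = 29
θ = arctan(b/a) = arctan(-25.1147/-14.5) (quadrant-adjusted) = -120° = -2π/3
z = 29e^(-i*2π/3)


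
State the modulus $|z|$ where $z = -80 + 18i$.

|z| = sqrt(a^2 + b^2) = sqrt((-80)^2 + 18^2) = sqrt(6724) = 82


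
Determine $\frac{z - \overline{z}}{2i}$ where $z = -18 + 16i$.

z - conjugate(z) = 2bi
(z - conjugate(z))/(2i) = 2bi/(2i) = b = 16


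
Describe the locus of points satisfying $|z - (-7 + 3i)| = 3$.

|z - z0| = r describes a circle centered at z0 with radius r
Here z0 = -7 + 3i and r = 3
Locus: Circle centered at (-7, 3) with radius 3


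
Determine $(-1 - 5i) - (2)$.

(-1 - 2) + (-5 - 0)i = -3 - 5i


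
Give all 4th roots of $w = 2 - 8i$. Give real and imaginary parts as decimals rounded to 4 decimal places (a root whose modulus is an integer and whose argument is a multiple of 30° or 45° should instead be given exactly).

|w| = sqrt(68) ≈ 8.246211, arg(w) ≈ 284.036243°
Root modulus = sqrt(68)^(1/4) ≈ 1.694586
Root arguments: θ_k = (arg(w) + 360°k)/4 for k = 0, 1, ..., 3
Compute each root as (root modulus)(cos θ_k + i sin θ_k) using full-precision intermediates, then round to 4 decimal places.
Roots: 0.5514 + 1.6023i, -1.6023 + 0.5514i, -0.5514 - 1.6023i, 1.6023 - 0.5514i


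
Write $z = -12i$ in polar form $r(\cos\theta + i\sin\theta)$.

r = |z| = sqrt(a^2 + b^2) = sqrt((0)^2 + (-12)^2) = sqrt(0 + 144) = sqrt(144) = 12
a = 0 and b < 0, so z lies on the negative imaginary axis: θ = 270°
z = 12(cos 270° + i sin 270°)


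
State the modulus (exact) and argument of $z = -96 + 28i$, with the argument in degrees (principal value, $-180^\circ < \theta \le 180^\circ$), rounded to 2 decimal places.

|z| = sqrt((-96)^2 + 28^2) = 100
arg(z) = arctan(b/a) = arctan(28/-96) (quadrant-adjusted) = 163.74°


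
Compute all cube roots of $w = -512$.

|w| = 512, arg(w) = 180°
Root modulus = 512^(1/3) = 8
Root arguments: θ_k = (180° + 360°k)/3 for k = 0, 1, ..., 2
Roots: 4 + 4*sqrt(3)i, -8, 4 - 4*sqrt(3)i


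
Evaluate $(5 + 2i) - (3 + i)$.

(5 - 3) + (2 - 1)i = 2 + i


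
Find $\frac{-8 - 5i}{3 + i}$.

Multiply numerator and denominator by conjugate (3 - i):
= (-8 - 5i)(3 - i) / (3^2 + 1^2)
= (-29 - 7i) / 10
= -29/10 - (7/10)i


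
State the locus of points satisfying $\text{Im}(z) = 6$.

Im(z) = y where z = x + yi; the equation y = 6 is satisfied by all points with that y-coordinate
Locus: Horizontal line y = 6


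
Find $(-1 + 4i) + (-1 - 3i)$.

(-1 + (-1)) + (4 + (-3))i = -2 + i


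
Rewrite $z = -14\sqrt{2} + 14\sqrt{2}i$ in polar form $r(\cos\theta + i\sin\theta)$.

r = |z| = sqrt(a^2 + b^2) = sqrt((-14*sqrt(2))^2 + (14*sqrt(2))^2) = sqrt(392 + 392) = sqrt(784) = 28
θ = arctan(b/a) = arctan(19.799/-19.799) (quadrant-adjusted) = 135°
z = 28(cos 135° + i sin 135°)


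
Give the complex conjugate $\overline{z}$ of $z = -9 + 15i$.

If z = a + bi, then conjugate(z) = a - bi
conjugate(-9 + 15i) = -9 - 15i


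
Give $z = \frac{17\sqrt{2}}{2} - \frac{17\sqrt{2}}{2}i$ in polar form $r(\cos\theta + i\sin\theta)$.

r = |z| = sqrt(a^2 + b^2) = sqrt((17*sqrt(2)/2)^2 + (-17*sqrt(2)/2)^2) = sqrt(289/2 + 289/2) = sqrt(289) = 17
θ = arctan(b/a) = arctan(-12.0208/12.0208) (quadrant-adjusted) = 315°
z = 17(cos 315° + i sin 315°)


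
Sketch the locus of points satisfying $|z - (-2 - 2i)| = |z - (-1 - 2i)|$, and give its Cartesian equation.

|z - z1| = |z - z2| means z is equidistant from z1 and z2,
i.e. the perpendicular bisector of the segment from (-2, -2) to (-1, -2) (midpoint (-3/2, -2)).
With z = x + yi, square both sides:
(x - (-2))^2 + (y - (-2))^2 = (x - (-1))^2 + (y - (-2))^2
The x^2 and y^2 terms cancel: 2x + 0y = 5 - 8 = -3
Simplify: x = -3/2
Locus: Perpendicular bisector of the segment from (-2, -2) to (-1, -2): the line x = -3/2


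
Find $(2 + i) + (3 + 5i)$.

(2 + 3) + (1 + 5)i = 5 + 6i


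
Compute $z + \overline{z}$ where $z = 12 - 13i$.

z + conjugate(z) = (a + bi) + (a - bi) = 2a
= 2 * 12 = 24


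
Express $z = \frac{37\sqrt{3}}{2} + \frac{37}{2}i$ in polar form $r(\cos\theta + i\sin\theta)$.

r = |z| = sqrt(a^2 + b^2) = sqrt((37*sqrt(3)/2)^2 + (37/2)^2) = sqrt(4107/4 + 1369/4) = sqrt(1369) = 37
θ = arctan(b/a) = arctan(18.5/32.0429) (quadrant-adjusted) = 30°
z = 37(cos 30° + i sin 30°)


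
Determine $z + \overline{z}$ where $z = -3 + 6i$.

z + conjugate(z) = (a + bi) + (a - bi) = 2a
= 2 * (-3) = -6


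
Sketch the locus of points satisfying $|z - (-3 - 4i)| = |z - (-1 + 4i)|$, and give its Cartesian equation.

|z - z1| = |z - z2| means z is equidistant from z1 and z2,
i.e. the perpendicular bisector of the segment from (-3, -4) to (-1, 4) (midpoint (-2, 0)).
With z = x + yi, square both sides:
(x - (-3))^2 + (y - (-4))^2 = (x - (-1))^2 + (y - 4)^2
The x^2 and y^2 terms cancel: 4x + 16y = 17 - 25 = -8
Simplify: x + 4y = -2
Locus: Perpendicular bisector of the segment from (-3, -4) to (-1, 4): the line x + 4y = -2


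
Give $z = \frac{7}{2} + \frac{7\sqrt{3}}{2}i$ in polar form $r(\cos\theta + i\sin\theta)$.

r = |z| = sqrt(a^2 + b^2) = sqrt((7/2)^2 + (7*sqrt(3)/2)^2) = sqrt(49/4 + 147/4) = sqrt(49) = 7
θ = arctan(b/a) = arctan(6.0622/3.5) (quadrant-adjusted) = 60°
z = 7(cos 60° + i sin 60°)


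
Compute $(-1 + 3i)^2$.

(a + bi)^2 = a^2 - b^2 + 2abi
= (-1)^2 - 3^2 + 2*(-1)*3i
= -8 - 6i


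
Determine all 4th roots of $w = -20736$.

|w| = 20736, arg(w) = 180°
Root modulus = 20736^(1/4) = 12
Root arguments: θ_k = (180° + 360°k)/4 for k = 0, 1, ..., 3
Roots: 6*sqrt(2) + 6*sqrt(2)i, -6*sqrt(2) + 6*sqrt(2)i, -6*sqrt(2) - 6*sqrt(2)i, 6*sqrt(2) - 6*sqrt(2)i


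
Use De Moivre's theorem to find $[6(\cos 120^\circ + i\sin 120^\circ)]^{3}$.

By De Moivre: z^n = r^n(cos(nθ) + i sin(nθ))
= 6^3(cos(3*120°) + i sin(3*120°))
= 216(cos 0° + i sin 0°)
= 216


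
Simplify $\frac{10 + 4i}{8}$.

Divisor is real, so divide each part by 8:
= 5/4 + (1/2)i


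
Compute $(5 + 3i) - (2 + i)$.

(5 - 2) + (3 - 1)i = 3 + 2i


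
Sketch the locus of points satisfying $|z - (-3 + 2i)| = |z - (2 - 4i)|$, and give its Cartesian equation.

|z - z1| = |z - z2| means z is equidistant from z1 and z2,
i.e. the perpendicular bisector of the segment from (-3, 2) to (2, -4) (midpoint (-1/2, -1)).
With z = x + yi, square both sides:
(x - (-3))^2 + (y - 2)^2 = (x - 2)^2 + (y - (-4))^2
The x^2 and y^2 terms cancel: 10x + (-12)y = 20 - 13 = 7
Simplify: 10x - 12y = 7
Locus: Perpendicular bisector of the segment from (-3, 2) to (2, -4): the line 10x - 12y = 7


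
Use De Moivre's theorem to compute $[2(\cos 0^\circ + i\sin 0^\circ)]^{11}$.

By De Moivre: z^n = r^n(cos(nθ) + i sin(nθ))
= 2^11(cos(11*0°) + i sin(11*0°))
= 2048(cos 0° + i sin 0°)
= 2048


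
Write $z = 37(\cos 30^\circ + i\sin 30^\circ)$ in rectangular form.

a = r cos θ = 37 * sqrt(3)/2 = 37*sqrt(3)/2
b = r sin θ = 37 * 1/2 = 37/2
z = 37*sqrt(3)/2 + (37/2)i


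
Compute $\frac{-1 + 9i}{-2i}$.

Multiply numerator and denominator by conjugate (2i):
= (-1 + 9i)(2i) / (0^2 + (-2)^2)
= (-18 - 2i) / 4
Divide through by 2: (-9 - i) / 2
= -9/2 - (1/2)i


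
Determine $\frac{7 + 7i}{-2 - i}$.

Multiply numerator and denominator by conjugate (-2 + i):
= (7 + 7i)(-2 + i) / ((-2)^2 + (-1)^2)
= (-21 - 7i) / 5
= -21/5 - (7/5)i


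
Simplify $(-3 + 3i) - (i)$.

(-3 - 0) + (3 - 1)i = -3 + 2i


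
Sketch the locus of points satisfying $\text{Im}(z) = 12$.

Im(z) = y where z = x + yi; the equation y = 12 is satisfied by all points with that y-coordinate
Locus: Horizontal line y = 12


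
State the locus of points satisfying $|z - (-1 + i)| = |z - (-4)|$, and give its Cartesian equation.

|z - z1| = |z - z2| means z is equidistant from z1 and z2,
i.e. the perpendicular bisector of the segment from (-1, 1) to (-4, 0) (midpoint (-5/2, 1/2)).
With z = x + yi, square both sides:
(x - (-1))^2 + (y - 1)^2 = (x - (-4))^2 + (y - 0)^2
The x^2 and y^2 terms cancel: -6x + (-2)y = 16 - 2 = 14
Simplify: 3x + y = -7
Locus: Perpendicular bisector of the segment from (-1, 1) to (-4, 0): the line 3x + y = -7


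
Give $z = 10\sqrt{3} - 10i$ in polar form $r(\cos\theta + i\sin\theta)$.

r = |z| = sqrt(a^2 + b^2) = sqrt((10*sqrt(3))^2 + (-10)^2) = sqrt(300 + 100) = sqrt(400) = 20
θ = arctan(b/a) = arctan(-10/17.3205) (quadrant-adjusted) = 330°
z = 20(cos 330° + i sin 330°)


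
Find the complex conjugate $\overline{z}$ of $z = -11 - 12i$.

If z = a + bi, then conjugate(z) = a - bi
conjugate(-11 - 12i) = -11 + 12i


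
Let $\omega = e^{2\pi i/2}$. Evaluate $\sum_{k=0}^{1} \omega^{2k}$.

Since 2 divides 2, ω^2 = (ω^2)^1 = 1^1 = 1, so every term is 1.
Sum = 2 · 1 = 2


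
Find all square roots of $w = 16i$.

|w| = 16, arg(w) = 90°
Root modulus = 16^(1/2) = 4
Root arguments: θ_k = (90° + 360°k)/2 for k = 0, 1, ..., 1
Roots: 2*sqrt(2) + 2*sqrt(2)i, -2*sqrt(2) - 2*sqrt(2)i


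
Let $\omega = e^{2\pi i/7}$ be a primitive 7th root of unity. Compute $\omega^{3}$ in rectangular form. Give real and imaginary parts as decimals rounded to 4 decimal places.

ω^3 = e^(2πi·3/7) = e^(i·6π/7)
= cos(6π/7) + i sin(6π/7)
= -0.9010 + 0.4339i


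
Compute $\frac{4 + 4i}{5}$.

Divisor is real, so divide each part by 5:
= 4/5 + (4/5)i


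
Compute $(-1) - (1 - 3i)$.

(-1 - 1) + (0 - (-3))i = -2 + 3i


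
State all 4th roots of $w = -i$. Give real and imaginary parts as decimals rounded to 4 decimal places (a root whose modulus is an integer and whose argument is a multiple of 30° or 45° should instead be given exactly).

|w| = 1, arg(w) = 270°
Root modulus = 1^(1/4) = 1
Root arguments: θ_k = (270° + 360°k)/4 for k = 0, 1, ..., 3
Compute each root as (root modulus)(cos θ_k + i sin θ_k) using full-precision intermediates, then round to 4 decimal places.
Roots: 0.3827 + 0.9239i, -0.9239 + 0.3827i, -0.3827 - 0.9239i, 0.9239 - 0.3827i


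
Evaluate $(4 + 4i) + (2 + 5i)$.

(4 + 2) + (4 + 5)i = 6 + 9i


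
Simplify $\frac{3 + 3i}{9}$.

Divisor is real, so divide each part by 9:
= 1/3 + (1/3)i


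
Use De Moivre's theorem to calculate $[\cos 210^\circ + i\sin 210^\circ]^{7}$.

By De Moivre: z^n = r^n(cos(nθ) + i sin(nθ))
= 1^7(cos(7*210°) + i sin(7*210°))
= 1(cos 30° + i sin 30°)
= sqrt(3)/2 + (1/2)i


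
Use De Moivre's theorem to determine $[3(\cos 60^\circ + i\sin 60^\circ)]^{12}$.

By De Moivre: z^n = r^n(cos(nθ) + i sin(nθ))
= 3^12(cos(12*60°) + i sin(12*60°))
= 531441(cos 0° + i sin 0°)
= 531441


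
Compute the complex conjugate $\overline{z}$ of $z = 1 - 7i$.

If z = a + bi, then conjugate(z) = a - bi
conjugate(1 - 7i) = 1 + 7i


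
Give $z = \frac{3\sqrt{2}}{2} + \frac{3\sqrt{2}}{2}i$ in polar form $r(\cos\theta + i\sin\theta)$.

r = |z| = sqrt(a^2 + b^2) = sqrt((3*sqrt(2)/2)^2 + (3*sqrt(2)/2)^2) = sqrt(9/2 + 9/2) = sqrt(9) = 3
θ = arctan(b/a) = arctan(2.1213/2.1213) (quadrant-adjusted) = 45°
z = 3(cos 45° + i sin 45°)


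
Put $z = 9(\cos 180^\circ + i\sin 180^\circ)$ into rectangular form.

a = r cos θ = 9 * -1 = -9
b = r sin θ = 9 * 0 = 0
z = -9


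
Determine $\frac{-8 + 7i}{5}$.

Divisor is real, so divide each part by 5:
= -8/5 + (7/5)i


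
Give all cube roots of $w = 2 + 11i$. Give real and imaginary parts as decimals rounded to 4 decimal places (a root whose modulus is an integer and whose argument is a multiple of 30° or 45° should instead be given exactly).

|w| = sqrt(125) ≈ 11.180340, arg(w) ≈ 79.695154°
Root modulus = sqrt(125)^(1/3) ≈ 2.236068
Root arguments: θ_k = (arg(w) + 360°k)/3 for k = 0, 1, ..., 2
Compute each root as (root modulus)(cos θ_k + i sin θ_k) using full-precision intermediates, then round to 4 decimal places.
Roots: 2.0000 + 1.0000i, -1.8660 + 1.2321i, -0.1340 - 2.2321i


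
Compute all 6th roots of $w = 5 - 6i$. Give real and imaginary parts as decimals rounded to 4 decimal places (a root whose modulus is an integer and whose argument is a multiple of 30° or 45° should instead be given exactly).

|w| = sqrt(61) ≈ 7.810250, arg(w) ≈ 309.805571°
Root modulus = sqrt(61)^(1/6) ≈ 1.408567
Root arguments: θ_k = (arg(w) + 360°k)/6 for k = 0, 1, ..., 5
Compute each root as (root modulus)(cos θ_k + i sin θ_k) using full-precision intermediates, then round to 4 decimal places.
Roots: 0.8743 + 1.1044i, -0.5193 + 1.3093i, -1.3936 + 0.2049i, -0.8743 - 1.1044i, 0.5193 - 1.3093i, 1.3936 - 0.2049i


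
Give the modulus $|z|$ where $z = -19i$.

|z| = sqrt(a^2 + b^2) = sqrt(0^2 + (-19)^2) = sqrt(361) = 19


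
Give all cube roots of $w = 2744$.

|w| = 2744, arg(w) = 0°
Root modulus = 2744^(1/3) = 14
Root arguments: θ_k = (0° + 360°k)/3 for k = 0, 1, ..., 2
Roots: 14, -7 + 7*sqrt(3)i, -7 - 7*sqrt(3)i


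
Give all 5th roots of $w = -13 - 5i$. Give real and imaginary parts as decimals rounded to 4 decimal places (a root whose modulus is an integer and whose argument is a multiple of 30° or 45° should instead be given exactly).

|w| = sqrt(194) ≈ 13.928388, arg(w) ≈ 201.037511°
Root modulus = sqrt(194)^(1/5) ≈ 1.693480
Root arguments: θ_k = (arg(w) + 360°k)/5 for k = 0, 1, ..., 4
Compute each root as (root modulus)(cos θ_k + i sin θ_k) using full-precision intermediates, then round to 4 decimal places.
Roots: 1.2933 + 1.0932i, -0.6401 + 1.5679i, -1.6889 - 0.1242i, -0.4037 - 1.6446i, 1.4394 - 0.8922i


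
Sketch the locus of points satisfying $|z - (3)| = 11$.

|z - z0| = r describes a circle centered at z0 with radius r
Here z0 = 3 and r = 11
Locus: Circle centered at (3, 0) with radius 11


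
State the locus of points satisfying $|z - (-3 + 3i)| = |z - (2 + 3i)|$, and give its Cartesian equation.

|z - z1| = |z - z2| means z is equidistant from z1 and z2,
i.e. the perpendicular bisector of the segment from (-3, 3) to (2, 3) (midpoint (-1/2, 3)).
With z = x + yi, square both sides:
(x - (-3))^2 + (y - 3)^2 = (x - 2)^2 + (y - 3)^2
The x^2 and y^2 terms cancel: 10x + 0y = 13 - 18 = -5
Simplify: x = -1/2
Locus: Perpendicular bisector of the segment from (-3, 3) to (2, 3): the line x = -1/2


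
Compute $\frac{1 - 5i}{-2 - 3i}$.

Multiply numerator and denominator by conjugate (-2 + 3i):
= (1 - 5i)(-2 + 3i) / ((-2)^2 + (-3)^2)
= (13 + 13i) / 13
= 1 + i


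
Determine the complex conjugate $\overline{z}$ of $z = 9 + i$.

If z = a + bi, then conjugate(z) = a - bi
conjugate(9 + i) = 9 - i


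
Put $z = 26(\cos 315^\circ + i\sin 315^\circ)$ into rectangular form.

a = r cos θ = 26 * sqrt(2)/2 = 13*sqrt(2)
b = r sin θ = 26 * -sqrt(2)/2 = -13*sqrt(2)
z = 13*sqrt(2) - 13*sqrt(2)i


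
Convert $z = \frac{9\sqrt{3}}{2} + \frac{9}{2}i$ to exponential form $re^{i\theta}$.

r = |z| = sqrt((9*sqrt(3)/2)^2 + (9/2)^2) = sqrt(243/4 + 81/4) = sqrt(81) = 9
θ = arctan(b/a) = arctan(4.5/7.7942) (quadrant-adjusted) = 30° = π/6
z = 9e^(i*π/6)


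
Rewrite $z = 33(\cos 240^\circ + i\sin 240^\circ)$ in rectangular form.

a = r cos θ = 33 * -1/2 = -33/2
b = r sin θ = 33 * -sqrt(3)/2 = -33*sqrt(3)/2
z = -33/2 - (33*sqrt(3)/2)i


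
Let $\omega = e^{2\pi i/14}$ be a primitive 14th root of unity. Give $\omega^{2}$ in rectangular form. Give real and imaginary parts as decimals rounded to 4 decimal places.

ω^2 = e^(2πi·2/14) = e^(i·2π/7)
= cos(2π/7) + i sin(2π/7)
= 0.6235 + 0.7818i


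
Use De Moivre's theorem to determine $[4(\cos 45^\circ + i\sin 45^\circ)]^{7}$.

By De Moivre: z^n = r^n(cos(nθ) + i sin(nθ))
= 4^7(cos(7*45°) + i sin(7*45°))
= 16384(cos 315° + i sin 315°)
= 8192*sqrt(2) - 8192*sqrt(2)i


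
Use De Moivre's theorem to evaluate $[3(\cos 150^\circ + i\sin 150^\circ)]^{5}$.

By De Moivre: z^n = r^n(cos(nθ) + i sin(nθ))
= 3^5(cos(5*150°) + i sin(5*150°))
= 243(cos 30° + i sin 30°)
= 243*sqrt(3)/2 + (243/2)i


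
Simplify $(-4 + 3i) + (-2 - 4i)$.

(-4 + (-2)) + (3 + (-4))i = -6 - i


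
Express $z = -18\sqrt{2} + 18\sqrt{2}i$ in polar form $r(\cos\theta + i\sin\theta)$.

r = |z| = sqrt(a^2 + b^2) = sqrt((-18*sqrt(2))^2 + (18*sqrt(2))^2) = sqrt(648 + 648) = sqrt(1296) = 36
θ = arctan(b/a) = arctan(25.4558/-25.4558) (quadrant-adjusted) = 135°
z = 36(cos 135° + i sin 135°)


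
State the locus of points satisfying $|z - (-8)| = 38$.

|z - z0| = r describes a circle centered at z0 with radius r
Here z0 = -8 and r = 38
Locus: Circle centered at (-8, 0) with radius 38


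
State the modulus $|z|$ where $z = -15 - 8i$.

|z| = sqrt(a^2 + b^2) = sqrt((-15)^2 + (-8)^2) = sqrt(289) = 17


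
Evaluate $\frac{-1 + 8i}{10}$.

Divisor is real, so divide each part by 10:
= -1/10 + (4/5)i


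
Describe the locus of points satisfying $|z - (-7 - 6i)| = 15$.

|z - z0| = r describes a circle centered at z0 with radius r
Here z0 = -7 - 6i and r = 15
Locus: Circle centered at (-7, -6) with radius 15


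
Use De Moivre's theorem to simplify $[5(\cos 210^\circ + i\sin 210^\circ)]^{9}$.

By De Moivre: z^n = r^n(cos(nθ) + i sin(nθ))
= 5^9(cos(9*210°) + i sin(9*210°))
= 1953125(cos 90° + i sin 90°)
= 1953125i


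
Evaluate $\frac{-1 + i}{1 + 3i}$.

Multiply numerator and denominator by conjugate (1 - 3i):
= (-1 + i)(1 - 3i) / (1^2 + 3^2)
= (2 + 4i) / 10
Divide through by 2: (1 + 2i) / 5
= 1/5 + (2/5)i


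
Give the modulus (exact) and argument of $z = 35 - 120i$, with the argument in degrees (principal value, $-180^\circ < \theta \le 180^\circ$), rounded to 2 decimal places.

|z| = sqrt(35^2 + (-120)^2) = 125
arg(z) = arctan(b/a) = arctan(-120/35) (quadrant-adjusted) = -73.74°


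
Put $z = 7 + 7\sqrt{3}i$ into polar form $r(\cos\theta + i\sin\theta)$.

r = |z| = sqrt(a^2 + b^2) = sqrt((7)^2 + (7*sqrt(3))^2) = sqrt(49 + 147) = sqrt(196) = 14
θ = arctan(b/a) = arctan(12.1244/7) (quadrant-adjusted) = 60°
z = 14(cos 60° + i sin 60°)


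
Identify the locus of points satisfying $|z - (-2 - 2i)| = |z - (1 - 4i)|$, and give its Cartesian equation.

|z - z1| = |z - z2| means z is equidistant from z1 and z2,
i.e. the perpendicular bisector of the segment from (-2, -2) to (1, -4) (midpoint (-1/2, -3)).
With z = x + yi, square both sides:
(x - (-2))^2 + (y - (-2))^2 = (x - 1)^2 + (y - (-4))^2
The x^2 and y^2 terms cancel: 6x + (-4)y = 17 - 8 = 9
Simplify: 6x - 4y = 9
Locus: Perpendicular bisector of the segment from (-2, -2) to (1, -4): the line 6x - 4y = 9


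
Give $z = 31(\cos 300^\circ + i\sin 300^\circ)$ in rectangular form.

a = r cos θ = 31 * 1/2 = 31/2
b = r sin θ = 31 * -sqrt(3)/2 = -31*sqrt(3)/2
z = 31/2 - (31*sqrt(3)/2)i


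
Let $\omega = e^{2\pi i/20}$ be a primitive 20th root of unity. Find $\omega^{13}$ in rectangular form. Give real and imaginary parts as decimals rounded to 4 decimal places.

ω^13 = e^(2πi·13/20) = e^(i·13π/10)
= cos(13π/10) + i sin(13π/10)
= -0.5878 - 0.8090i


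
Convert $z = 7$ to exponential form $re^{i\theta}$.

r = |z| = sqrt((7)^2 + (0)^2) = sqrt(49 + 0) = sqrt(49) = 7
b = 0 and a > 0, so z lies on the positive real axis: θ = 0
z = 7e^(i*0) = 7


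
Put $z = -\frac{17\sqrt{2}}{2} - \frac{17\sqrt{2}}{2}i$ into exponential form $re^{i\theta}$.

r = |z| = sqrt((-17*sqrt(2)/2)^2 + (-17*sqrt(2)/2)^2) = sqrt(289/2 + 289/2) = sqrt(289) = 17
θ = arctan(b/a) = arctan(-12.0208/-12.0208) (quadrant-adjusted) = -135° = -3π/4
z = 17e^(-i*3π/4)


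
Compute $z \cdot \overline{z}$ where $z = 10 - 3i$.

z * conjugate(z) = |z|^2 = a^2 + b^2
= 10^2 + (-3)^2 = 109


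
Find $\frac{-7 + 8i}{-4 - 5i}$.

Multiply numerator and denominator by conjugate (-4 + 5i):
= (-7 + 8i)(-4 + 5i) / ((-4)^2 + (-5)^2)
= (-12 - 67i) / 41
= -12/41 - (67/41)i


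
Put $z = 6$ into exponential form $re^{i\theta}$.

r = |z| = sqrt((6)^2 + (0)^2) = sqrt(36 + 0) = sqrt(36) = 6
b = 0 and a > 0, so z lies on the positive real axis: θ = 0
z = 6e^(i*0) = 6


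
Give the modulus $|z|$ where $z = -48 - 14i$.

|z| = sqrt(a^2 + b^2) = sqrt((-48)^2 + (-14)^2) = sqrt(2500) = 50


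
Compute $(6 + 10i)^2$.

(a + bi)^2 = a^2 - b^2 + 2abi
= 6^2 - 10^2 + 2*6*10i
= -64 + 120i


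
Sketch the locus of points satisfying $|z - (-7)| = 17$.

|z - z0| = r describes a circle centered at z0 with radius r
Here z0 = -7 and r = 17
Locus: Circle centered at (-7, 0) with radius 17


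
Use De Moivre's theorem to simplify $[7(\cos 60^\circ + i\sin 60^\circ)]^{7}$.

By De Moivre: z^n = r^n(cos(nθ) + i sin(nθ))
= 7^7(cos(7*60°) + i sin(7*60°))
= 823543(cos 60° + i sin 60°)
= 823543/2 + (823543*sqrt(3)/2)i


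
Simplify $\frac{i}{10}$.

Divisor is real, so divide each part by 10:
= 0 + (1/10)i


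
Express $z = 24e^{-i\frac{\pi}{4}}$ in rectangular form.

a = r cos θ = 24 * sqrt(2)/2 = 12*sqrt(2)
b = r sin θ = 24 * -sqrt(2)/2 = -12*sqrt(2)
z = 12*sqrt(2) - 12*sqrt(2)i


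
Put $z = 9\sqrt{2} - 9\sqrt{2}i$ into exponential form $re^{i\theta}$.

r = |z| = sqrt((9*sqrt(2))^2 + (-9*sqrt(2))^2) = sqrt(162 + 162) = sqrt(324) = 18
θ = arctan(b/a) = arctan(-12.7279/12.7279) (quadrant-adjusted) = -45° = -π/4
z = 18e^(-i*π/4)


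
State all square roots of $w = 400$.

|w| = 400, arg(w) = 0°
Root modulus = 400^(1/2) = 20
Root arguments: θ_k = (0° + 360°k)/2 for k = 0, 1, ..., 1
Roots: 20, -20


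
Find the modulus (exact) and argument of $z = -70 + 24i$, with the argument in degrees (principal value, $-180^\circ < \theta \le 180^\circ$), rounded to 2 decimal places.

|z| = sqrt((-70)^2 + 24^2) = 74
arg(z) = arctan(b/a) = arctan(24/-70) (quadrant-adjusted) = 161.08°


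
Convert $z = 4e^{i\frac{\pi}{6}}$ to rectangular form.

a = r cos θ = 4 * sqrt(3)/2 = 2*sqrt(3)
b = r sin θ = 4 * 1/2 = 2
z = 2*sqrt(3) + 2i


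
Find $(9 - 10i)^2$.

(a + bi)^2 = a^2 - b^2 + 2abi
= 9^2 - (-10)^2 + 2*9*(-10)i
= -19 - 180i


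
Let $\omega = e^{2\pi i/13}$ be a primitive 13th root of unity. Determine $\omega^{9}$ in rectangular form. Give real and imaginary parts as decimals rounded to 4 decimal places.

ω^9 = e^(2πi·9/13) = e^(i·18π/13)
= cos(18π/13) + i sin(18π/13)
= -0.3546 - 0.9350i


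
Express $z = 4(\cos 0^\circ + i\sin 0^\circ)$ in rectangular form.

a = r cos θ = 4 * 1 = 4
b = r sin θ = 4 * 0 = 0
z = 4


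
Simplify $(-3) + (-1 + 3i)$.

(-3 + (-1)) + (0 + 3)i = -4 + 3i


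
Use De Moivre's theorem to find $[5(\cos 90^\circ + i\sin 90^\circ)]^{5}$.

By De Moivre: z^n = r^n(cos(nθ) + i sin(nθ))
= 5^5(cos(5*90°) + i sin(5*90°))
= 3125(cos 90° + i sin 90°)
= 3125i


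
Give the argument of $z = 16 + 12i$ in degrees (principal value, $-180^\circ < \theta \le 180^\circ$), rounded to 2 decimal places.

θ = arctan(b/a) = arctan(12/16) (quadrant-adjusted) = 36.87°


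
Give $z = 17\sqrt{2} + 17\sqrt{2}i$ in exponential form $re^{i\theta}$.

r = |z| = sqrt((17*sqrt(2))^2 + (17*sqrt(2))^2) = sqrt(578 + 578) = sqrt(1156) = 34
θ = arctan(b/a) = arctan(24.0416/24.0416) (quadrant-adjusted) = 45° = π/4
z = 34e^(i*π/4)


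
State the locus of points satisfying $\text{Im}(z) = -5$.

Im(z) = y where z = x + yi; the equation y = -5 is satisfied by all points with that y-coordinate
Locus: Horizontal line y = -5


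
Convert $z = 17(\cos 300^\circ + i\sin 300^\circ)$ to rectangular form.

a = r cos θ = 17 * 1/2 = 17/2
b = r sin θ = 17 * -sqrt(3)/2 = -17*sqrt(3)/2
z = 17/2 - (17*sqrt(3)/2)i


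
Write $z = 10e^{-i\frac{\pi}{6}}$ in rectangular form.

a = r cos θ = 10 * sqrt(3)/2 = 5*sqrt(3)
b = r sin θ = 10 * -1/2 = -5
z = 5*sqrt(3) - 5i


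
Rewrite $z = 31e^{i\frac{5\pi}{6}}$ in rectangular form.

a = r cos θ = 31 * -sqrt(3)/2 = -31*sqrt(3)/2
b = r sin θ = 31 * 1/2 = 31/2
z = -31*sqrt(3)/2 + (31/2)i


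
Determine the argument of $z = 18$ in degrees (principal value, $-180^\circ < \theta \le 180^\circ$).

b = 0 and a > 0, so z lies on the positive real axis: θ = 0°


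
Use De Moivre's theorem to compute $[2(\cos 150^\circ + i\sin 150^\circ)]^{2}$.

By De Moivre: z^n = r^n(cos(nθ) + i sin(nθ))
= 2^2(cos(2*150°) + i sin(2*150°))
= 4(cos 300° + i sin 300°)
= 2 - 2*sqrt(3)i


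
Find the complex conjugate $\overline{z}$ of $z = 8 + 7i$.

If z = a + bi, then conjugate(z) = a - bi
conjugate(8 + 7i) = 8 - 7i


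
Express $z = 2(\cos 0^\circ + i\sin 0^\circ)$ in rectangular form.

a = r cos θ = 2 * 1 = 2
b = r sin θ = 2 * 0 = 0
z = 2


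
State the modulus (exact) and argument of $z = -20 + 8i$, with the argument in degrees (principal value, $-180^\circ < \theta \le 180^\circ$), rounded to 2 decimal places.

|z| = sqrt((-20)^2 + 8^2) = sqrt(464)
arg(z) = arctan(b/a) = arctan(8/-20) (quadrant-adjusted) = 158.20°
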